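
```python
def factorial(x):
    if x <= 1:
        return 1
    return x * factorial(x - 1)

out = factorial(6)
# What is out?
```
Call trace:
factorial(x=6)
  factorial(x=5)
    factorial(x=4)
      factorial(x=3)
        factorial(x=2)
          factorial(x=1)
          -> return 1
        -> return 2
      -> return 6
    -> return 24
  -> return 120
-> return 720

Final answer: 720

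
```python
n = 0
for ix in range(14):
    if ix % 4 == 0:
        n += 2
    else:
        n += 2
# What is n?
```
Trace:
  n=0
  n=2, ix=0
  n=4, ix=1
  n=6, ix=2
  n=8, ix=3
  n=10, ix=4
  n=12, ix=5
  n=14, ix=6
  n=16, ix=7
  n=18, ix=8
  n=20, ix=9
  n=22, ix=10
  n=24, ix=11
  n=26, ix=12
  n=28, ix=13

Final answer: 28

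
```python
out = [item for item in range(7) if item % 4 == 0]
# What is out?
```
Trace:
  item=0
  item=1
  item=2
  item=3
  item=4
  item=5
  item=6
  out=[0, 4]

Final answer: [0, 4]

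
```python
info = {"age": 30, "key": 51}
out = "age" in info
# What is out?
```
Trace:
  info={'age': 30, 'key': 51}
  info={'age': 30, 'key': 51}, out=True

Final answer: True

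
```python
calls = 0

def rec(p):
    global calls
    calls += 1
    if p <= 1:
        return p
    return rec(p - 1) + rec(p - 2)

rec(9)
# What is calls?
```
Call trace (a repeated sub-call is expanded the first time; later identical calls just restate its return value):
rec(p=9)
  rec(p=8)
    rec(p=7)
      rec(p=6)
        rec(p=5)
          rec(p=4)
            rec(p=3)
              rec(p=2)
                rec(p=1)
                -> return 1
                rec(p=0)
                -> return 0
              -> return 1
              rec(p=1)
              -> return 1
            -> return 2
            rec(p=2) -> return 1  (same call as traced above)
          -> return 3
          rec(p=3) -> return 2  (same call as traced above)
        -> return 5
        rec(p=4) -> return 3  (same call as traced above)
      -> return 8
      rec(p=5) -> return 5  (same call as traced above)
    -> return 13
    rec(p=6) -> return 8  (same call as traced above)
  -> return 21
  rec(p=7) -> return 13  (same call as traced above)
-> return 34

calls is incremented once per call, so count the calls in each subtree. Let C(p) = number of calls made by rec(p).
C(0) = C(1) = 1 (base case, no recursion); C(p) = 1 + C(p - 1) + C(p - 2) otherwise.
C(2) = 1 + C(1) + C(0) = 1 + 1 + 1 = 3
C(3) = 1 + C(2) + C(1) = 1 + 3 + 1 = 5
C(4) = 1 + C(3) + C(2) = 1 + 5 + 3 = 9
C(5) = 1 + C(4) + C(3) = 1 + 9 + 5 = 15
C(6) = 1 + C(5) + C(4) = 1 + 15 + 9 = 25
C(7) = 1 + C(6) + C(5) = 1 + 25 + 15 = 41
C(8) = 1 + C(7) + C(6) = 1 + 41 + 25 = 67
C(9) = 1 + C(8) + C(7) = 1 + 67 + 41 = 109
calls = C(9) = 109

Final answer: 109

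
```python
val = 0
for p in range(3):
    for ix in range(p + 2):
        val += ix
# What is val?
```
Trace:
  val=0
  val=0, p=0, ix=0
  val=1, p=0, ix=1
  val=1, p=1, ix=0
  val=2, p=1, ix=1
  val=4, p=1, ix=2
  val=4, p=2, ix=0
  val=5, p=2, ix=1
  val=7, p=2, ix=2
  val=10, p=2, ix=3

Final answer: 10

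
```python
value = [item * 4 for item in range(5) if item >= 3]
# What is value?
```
Trace:
  item=0
  item=1
  item=2
  item=3
  item=4
  value=[12, 16]

Final answer: [12, 16]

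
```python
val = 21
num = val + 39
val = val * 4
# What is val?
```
Trace:
  val=21
  val=21, num=60
  val=84, num=60

Final answer: 84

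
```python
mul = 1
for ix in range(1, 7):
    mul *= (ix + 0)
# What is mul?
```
Trace:
  mul=1
  mul=1, ix=1
  mul=2, ix=2
  mul=6, ix=3
  mul=24, ix=4
  mul=120, ix=5
  mul=720, ix=6

Final answer: 720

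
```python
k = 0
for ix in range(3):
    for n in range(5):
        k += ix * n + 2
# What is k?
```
Trace:
  k=0
  k=2, ix=0, n=0
  k=4, ix=0, n=1
  k=6, ix=0, n=2
  k=8, ix=0, n=3
  k=10, ix=0, n=4
  k=12, ix=1, n=0
  k=15, ix=1, n=1
  k=19, ix=1, n=2
  k=24, ix=1, n=3
  k=30, ix=1, n=4
  k=32, ix=2, n=0
  k=36, ix=2, n=1
  k=42, ix=2, n=2
  k=50, ix=2, n=3
  k=60, ix=2, n=4

Final answer: 60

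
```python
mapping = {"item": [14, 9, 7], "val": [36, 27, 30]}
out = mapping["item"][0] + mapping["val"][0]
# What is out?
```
Trace:
  mapping={'item': [14, 9, 7], 'val': [36, 27, 30]}
  mapping={'item': [14, 9, 7], 'val': [36, 27, 30]}, out=50

Final answer: 50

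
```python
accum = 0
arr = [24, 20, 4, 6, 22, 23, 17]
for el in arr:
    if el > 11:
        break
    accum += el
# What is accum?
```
Trace:
  accum=0
  accum=0, el=24

Final answer: 0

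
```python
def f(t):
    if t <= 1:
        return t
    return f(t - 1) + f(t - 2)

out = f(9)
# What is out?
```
Call trace (a repeated sub-call is expanded the first time; later identical calls just restate its return value):
f(t=9)
  f(t=8)
    f(t=7)
      f(t=6)
        f(t=5)
          f(t=4)
            f(t=3)
              f(t=2)
                f(t=1)
                -> return 1
                f(t=0)
                -> return 0
              -> return 1
              f(t=1)
              -> return 1
            -> return 2
            f(t=2) -> return 1  (same call as traced above)
          -> return 3
          f(t=3) -> return 2  (same call as traced above)
        -> return 5
        f(t=4) -> return 3  (same call as traced above)
      -> return 8
      f(t=5) -> return 5  (same call as traced above)
    -> return 13
    f(t=6) -> return 8  (same call as traced above)
  -> return 21
  f(t=7) -> return 13  (same call as traced above)
-> return 34

Final answer: 34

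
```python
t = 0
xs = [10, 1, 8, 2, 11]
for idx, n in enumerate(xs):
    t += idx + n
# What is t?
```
Trace:
  t=0
  t=10, idx=0, n=10
  t=12, idx=1, n=1
  t=22, idx=2, n=8
  t=27, idx=3, n=2
  t=42, idx=4, n=11

Final answer: 42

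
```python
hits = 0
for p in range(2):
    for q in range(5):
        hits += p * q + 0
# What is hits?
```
Trace:
  hits=0
  hits=0, p=0, q=0
  hits=0, p=0, q=1
  hits=0, p=0, q=2
  hits=0, p=0, q=3
  hits=0, p=0, q=4
  hits=0, p=1, q=0
  hits=1, p=1, q=1
  hits=3, p=1, q=2
  hits=6, p=1, q=3
  hits=10, p=1, q=4

Final answer: 10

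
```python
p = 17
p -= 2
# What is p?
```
Trace:
  p=17
  p=15

Final answer: 15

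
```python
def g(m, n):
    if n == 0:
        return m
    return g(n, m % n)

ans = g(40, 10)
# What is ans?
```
Call trace:
g(m=40, n=10)
  g(m=10, n=0)
  -> return 10
-> return 10

Final answer: 10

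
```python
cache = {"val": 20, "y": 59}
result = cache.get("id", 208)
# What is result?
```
Trace:
  cache={'val': 20, 'y': 59}
  cache={'val': 20, 'y': 59}, result=208

Final answer: 208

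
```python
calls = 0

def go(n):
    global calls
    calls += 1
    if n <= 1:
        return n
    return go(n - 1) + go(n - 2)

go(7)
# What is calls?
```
Call trace (a repeated sub-call is expanded the first time; later identical calls just restate its return value):
go(n=7)
  go(n=6)
    go(n=5)
      go(n=4)
        go(n=3)
          go(n=2)
            go(n=1)
            -> return 1
            go(n=0)
            -> return 0
          -> return 1
          go(n=1)
          -> return 1
        -> return 2
        go(n=2) -> return 1  (same call as traced above)
      -> return 3
      go(n=3) -> return 2  (same call as traced above)
    -> return 5
    go(n=4) -> return 3  (same call as traced above)
  -> return 8
  go(n=5) -> return 5  (same call as traced above)
-> return 13

calls is incremented once per call, so count the calls in each subtree. Let C(n) = number of calls made by go(n).
C(0) = C(1) = 1 (base case, no recursion); C(n) = 1 + C(n - 1) + C(n - 2) otherwise.
C(2) = 1 + C(1) + C(0) = 1 + 1 + 1 = 3
C(3) = 1 + C(2) + C(1) = 1 + 3 + 1 = 5
C(4) = 1 + C(3) + C(2) = 1 + 5 + 3 = 9
C(5) = 1 + C(4) + C(3) = 1 + 9 + 5 = 15
C(6) = 1 + C(5) + C(4) = 1 + 15 + 9 = 25
C(7) = 1 + C(6) + C(5) = 1 + 25 + 15 = 41
calls = C(7) = 41

Final answer: 41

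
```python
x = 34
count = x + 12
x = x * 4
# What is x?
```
Trace:
  x=34
  x=34, count=46
  x=136, count=46

Final answer: 136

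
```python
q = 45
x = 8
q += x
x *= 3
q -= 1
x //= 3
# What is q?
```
Trace:
  q=45
  q=45, x=8
  q=53, x=8
  q=53, x=24
  q=52, x=24
  q=52, x=8

Final answer: 52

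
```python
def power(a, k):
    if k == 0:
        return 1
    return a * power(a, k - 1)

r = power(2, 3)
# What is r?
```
Call trace:
power(a=2, k=3)
  power(a=2, k=2)
    power(a=2, k=1)
      power(a=2, k=0)
      -> return 1
    -> return 2
  -> return 4
-> return 8

Final answer: 8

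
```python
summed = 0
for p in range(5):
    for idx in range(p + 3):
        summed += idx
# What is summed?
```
Trace:
  summed=0
  summed=0, p=0, idx=0
  summed=1, p=0, idx=1
  summed=3, p=0, idx=2
  summed=3, p=1, idx=0
  summed=4, p=1, idx=1
  summed=6, p=1, idx=2
  summed=9, p=1, idx=3
  summed=9, p=2, idx=0
  summed=10, p=2, idx=1
  summed=12, p=2, idx=2
  summed=15, p=2, idx=3
  summed=19, p=2, idx=4
  summed=19, p=3, idx=0
  summed=20, p=3, idx=1
  summed=22, p=3, idx=2
  summed=25, p=3, idx=3
  summed=29, p=3, idx=4
  summed=34, p=3, idx=5
  summed=34, p=4, idx=0
  summed=35, p=4, idx=1
  summed=37, p=4, idx=2
  summed=40, p=4, idx=3
  summed=44, p=4, idx=4
  summed=49, p=4, idx=5
  summed=55, p=4, idx=6

Final answer: 55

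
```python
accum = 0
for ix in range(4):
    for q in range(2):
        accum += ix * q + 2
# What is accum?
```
Trace:
  accum=0
  accum=2, ix=0, q=0
  accum=4, ix=0, q=1
  accum=6, ix=1, q=0
  accum=9, ix=1, q=1
  accum=11, ix=2, q=0
  accum=15, ix=2, q=1
  accum=17, ix=3, q=0
  accum=22, ix=3, q=1

Final answer: 22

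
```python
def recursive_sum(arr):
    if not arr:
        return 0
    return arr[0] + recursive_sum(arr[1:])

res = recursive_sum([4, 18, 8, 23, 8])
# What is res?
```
Call trace:
recursive_sum(arr=[4, 18, 8, 23, 8])
  recursive_sum(arr=[18, 8, 23, 8])
    recursive_sum(arr=[8, 23, 8])
      recursive_sum(arr=[23, 8])
        recursive_sum(arr=[8])
          recursive_sum(arr=[])
          -> return 0
        -> return 8
      -> return 31
    -> return 39
  -> return 57
-> return 61

Final answer: 61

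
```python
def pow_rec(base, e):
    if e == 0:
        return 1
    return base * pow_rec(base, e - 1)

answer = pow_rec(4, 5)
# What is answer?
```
Call trace:
pow_rec(base=4, e=5)
  pow_rec(base=4, e=4)
    pow_rec(base=4, e=3)
      pow_rec(base=4, e=2)
        pow_rec(base=4, e=1)
          pow_rec(base=4, e=0)
          -> return 1
        -> return 4
      -> return 16
    -> return 64
  -> return 256
-> return 1024

Final answer: 1024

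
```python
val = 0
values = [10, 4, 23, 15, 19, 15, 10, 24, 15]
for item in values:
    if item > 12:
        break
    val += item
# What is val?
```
Trace:
  val=0
  val=10, item=10
  val=14, item=4
  val=14, item=23

Final answer: 14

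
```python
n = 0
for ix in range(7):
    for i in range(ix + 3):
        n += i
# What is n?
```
Trace:
  n=0
  n=0, ix=0, i=0
  n=1, ix=0, i=1
  n=3, ix=0, i=2
  n=3, ix=1, i=0
  n=4, ix=1, i=1
  n=6, ix=1, i=2
  n=9, ix=1, i=3
  n=9, ix=2, i=0
  n=10, ix=2, i=1
  n=12, ix=2, i=2
  n=15, ix=2, i=3
  n=19, ix=2, i=4
  n=19, ix=3, i=0
  n=20, ix=3, i=1
  n=22, ix=3, i=2
  n=25, ix=3, i=3
  n=29, ix=3, i=4
  n=34, ix=3, i=5
  n=34, ix=4, i=0
  n=35, ix=4, i=1
  n=37, ix=4, i=2
  n=40, ix=4, i=3
  n=44, ix=4, i=4
  n=49, ix=4, i=5
  n=55, ix=4, i=6
  n=55, ix=5, i=0
  n=56, ix=5, i=1
  n=58, ix=5, i=2
  n=61, ix=5, i=3
  n=65, ix=5, i=4
  n=70, ix=5, i=5
  n=76, ix=5, i=6
  n=83, ix=5, i=7
  n=83, ix=6, i=0
  n=84, ix=6, i=1
  n=86, ix=6, i=2
  n=89, ix=6, i=3
  n=93, ix=6, i=4
  n=98, ix=6, i=5
  n=104, ix=6, i=6
  n=111, ix=6, i=7
  n=119, ix=6, i=8

Final answer: 119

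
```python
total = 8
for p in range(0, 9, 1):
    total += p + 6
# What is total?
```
Trace:
  total=8
  total=14, p=0
  total=21, p=1
  total=29, p=2
  total=38, p=3
  total=48, p=4
  total=59, p=5
  total=71, p=6
  total=84, p=7
  total=98, p=8

Final answer: 98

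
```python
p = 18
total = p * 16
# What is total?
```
Trace:
  p=18
  p=18, total=288

Final answer: 288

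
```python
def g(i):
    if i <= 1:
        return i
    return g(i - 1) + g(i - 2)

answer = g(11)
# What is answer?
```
Call trace (a repeated sub-call is expanded the first time; later identical calls just restate its return value):
g(i=11)
  g(i=10)
    g(i=9)
      g(i=8)
        g(i=7)
          g(i=6)
            g(i=5)
              g(i=4)
                g(i=3)
                  g(i=2)
                    g(i=1)
                    -> return 1
                    g(i=0)
                    -> return 0
                  -> return 1
                  g(i=1)
                  -> return 1
                -> return 2
                g(i=2) -> return 1  (same call as traced above)
              -> return 3
              g(i=3) -> return 2  (same call as traced above)
            -> return 5
            g(i=4) -> return 3  (same call as traced above)
          -> return 8
          g(i=5) -> return 5  (same call as traced above)
        -> return 13
        g(i=6) -> return 8  (same call as traced above)
      -> return 21
      g(i=7) -> return 13  (same call as traced above)
    -> return 34
    g(i=8) -> return 21  (same call as traced above)
  -> return 55
  g(i=9) -> return 34  (same call as traced above)
-> return 89

Final answer: 89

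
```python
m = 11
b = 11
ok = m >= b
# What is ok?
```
Trace:
  m=11
  m=11, b=11
  m=11, b=11, ok=True

Final answer: True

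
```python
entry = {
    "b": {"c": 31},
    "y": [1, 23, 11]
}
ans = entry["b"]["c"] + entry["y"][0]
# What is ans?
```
Trace:
  entry={'b': {'c': 31}, 'y': [1, 23, 11]}
  entry={'b': {'c': 31}, 'y': [1, 23, 11]}, ans=32

Final answer: 32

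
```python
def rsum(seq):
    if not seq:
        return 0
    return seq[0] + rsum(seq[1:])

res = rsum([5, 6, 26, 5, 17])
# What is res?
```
Call trace:
rsum(seq=[5, 6, 26, 5, 17])
  rsum(seq=[6, 26, 5, 17])
    rsum(seq=[26, 5, 17])
      rsum(seq=[5, 17])
        rsum(seq=[17])
          rsum(seq=[])
          -> return 0
        -> return 17
      -> return 22
    -> return 48
  -> return 54
-> return 59

Final answer: 59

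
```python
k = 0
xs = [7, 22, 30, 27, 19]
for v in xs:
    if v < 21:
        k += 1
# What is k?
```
Trace:
  k=0
  k=1, v=7
  k=1, v=22
  k=1, v=30
  k=1, v=27
  k=2, v=19

Final answer: 2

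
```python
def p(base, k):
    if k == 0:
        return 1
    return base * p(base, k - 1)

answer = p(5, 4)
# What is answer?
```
Call trace:
p(base=5, k=4)
  p(base=5, k=3)
    p(base=5, k=2)
      p(base=5, k=1)
        p(base=5, k=0)
        -> return 1
      -> return 5
    -> return 25
  -> return 125
-> return 625

Final answer: 625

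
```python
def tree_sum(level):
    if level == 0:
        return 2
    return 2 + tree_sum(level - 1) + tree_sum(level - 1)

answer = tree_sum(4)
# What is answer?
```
Call trace (a repeated sub-call is expanded the first time; later identical calls just restate its return value):
tree_sum(level=4)
  tree_sum(level=3)
    tree_sum(level=2)
      tree_sum(level=1)
        tree_sum(level=0)
        -> return 2
        tree_sum(level=0)
        -> return 2
      -> return 6
      tree_sum(level=1) -> return 6  (same call as traced above)
    -> return 14
    tree_sum(level=2) -> return 14  (same call as traced above)
  -> return 30
  tree_sum(level=3) -> return 30  (same call as traced above)
-> return 62

Final answer: 62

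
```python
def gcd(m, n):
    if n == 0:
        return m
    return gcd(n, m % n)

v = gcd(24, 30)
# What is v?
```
Call trace:
gcd(m=24, n=30)
  gcd(m=30, n=24)
    gcd(m=24, n=6)
      gcd(m=6, n=0)
      -> return 6
    -> return 6
  -> return 6
-> return 6

Final answer: 6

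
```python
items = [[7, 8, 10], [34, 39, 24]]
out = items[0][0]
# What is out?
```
Trace:
  items=[[7, 8, 10], [34, 39, 24]]
  items=[[7, 8, 10], [34, 39, 24]], out=7

Final answer: 7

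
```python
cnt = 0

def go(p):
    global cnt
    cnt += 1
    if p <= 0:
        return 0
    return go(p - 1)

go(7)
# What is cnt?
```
Call trace:
go(p=7)
  go(p=6)
    go(p=5)
      go(p=4)
        go(p=3)
          go(p=2)
            go(p=1)
              go(p=0)
              -> return 0
            -> return 0
          -> return 0
        -> return 0
      -> return 0
    -> return 0
  -> return 0
-> return 0

cnt is incremented once per call. go is entered once for each p = 7, 6, 5, 4, 3, 2, 1, 0 (the p <= 0 call returns without recursing), i.e. 7 + 1 calls.
cnt = 8

Final answer: 8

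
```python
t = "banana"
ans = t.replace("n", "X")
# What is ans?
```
Trace:
  t='banana'
  t='banana', ans='baXaXa'

Final answer: 'baXaXa'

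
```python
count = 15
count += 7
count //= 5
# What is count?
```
Trace:
  count=15
  count=22
  count=4

Final answer: 4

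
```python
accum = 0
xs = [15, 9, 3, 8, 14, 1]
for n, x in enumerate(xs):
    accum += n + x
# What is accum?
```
Trace:
  accum=0
  accum=15, n=0, x=15
  accum=25, n=1, x=9
  accum=30, n=2, x=3
  accum=41, n=3, x=8
  accum=59, n=4, x=14
  accum=65, n=5, x=1

Final answer: 65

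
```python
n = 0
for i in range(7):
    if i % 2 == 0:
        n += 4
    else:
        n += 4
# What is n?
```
Trace:
  n=0
  n=4, i=0
  n=8, i=1
  n=12, i=2
  n=16, i=3
  n=20, i=4
  n=24, i=5
  n=28, i=6

Final answer: 28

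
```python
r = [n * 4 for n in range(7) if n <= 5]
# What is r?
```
Trace:
  n=0
  n=1
  n=2
  n=3
  n=4
  n=5
  n=6
  r=[0, 4, 8, 12, 16, 20]

Final answer: [0, 4, 8, 12, 16, 20]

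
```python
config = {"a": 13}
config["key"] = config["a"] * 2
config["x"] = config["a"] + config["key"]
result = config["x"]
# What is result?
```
Trace:
  config={'a': 13}
  config={'a': 13, 'key': 26}
  config={'a': 13, 'key': 26, 'x': 39}
  config={'a': 13, 'key': 26, 'x': 39}, result=39

Final answer: 39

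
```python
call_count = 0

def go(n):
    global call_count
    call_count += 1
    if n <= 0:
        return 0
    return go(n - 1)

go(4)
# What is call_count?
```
Call trace:
go(n=4)
  go(n=3)
    go(n=2)
      go(n=1)
        go(n=0)
        -> return 0
      -> return 0
    -> return 0
  -> return 0
-> return 0

call_count is incremented once per call. go is entered once for each n = 4, 3, 2, 1, 0 (the n <= 0 call returns without recursing), i.e. 4 + 1 calls.
call_count = 5

Final answer: 5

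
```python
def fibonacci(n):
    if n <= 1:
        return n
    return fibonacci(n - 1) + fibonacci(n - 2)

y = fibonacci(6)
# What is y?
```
Call trace (a repeated sub-call is expanded the first time; later identical calls just restate its return value):
fibonacci(n=6)
  fibonacci(n=5)
    fibonacci(n=4)
      fibonacci(n=3)
        fibonacci(n=2)
          fibonacci(n=1)
          -> return 1
          fibonacci(n=0)
          -> return 0
        -> return 1
        fibonacci(n=1)
        -> return 1
      -> return 2
      fibonacci(n=2) -> return 1  (same call as traced above)
    -> return 3
    fibonacci(n=3) -> return 2  (same call as traced above)
  -> return 5
  fibonacci(n=4) -> return 3  (same call as traced above)
-> return 8

Final answer: 8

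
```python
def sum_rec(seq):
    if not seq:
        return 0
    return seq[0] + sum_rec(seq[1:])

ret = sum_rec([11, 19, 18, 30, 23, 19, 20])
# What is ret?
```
Call trace:
sum_rec(seq=[11, 19, 18, 30, 23, 19, 20])
  sum_rec(seq=[19, 18, 30, 23, 19, 20])
    sum_rec(seq=[18, 30, 23, 19, 20])
      sum_rec(seq=[30, 23, 19, 20])
        sum_rec(seq=[23, 19, 20])
          sum_rec(seq=[19, 20])
            sum_rec(seq=[20])
              sum_rec(seq=[])
              -> return 0
            -> return 20
          -> return 39
        -> return 62
      -> return 92
    -> return 110
  -> return 129
-> return 140

Final answer: 140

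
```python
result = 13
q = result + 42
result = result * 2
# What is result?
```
Trace:
  result=13
  result=13, q=55
  result=26, q=55

Final answer: 26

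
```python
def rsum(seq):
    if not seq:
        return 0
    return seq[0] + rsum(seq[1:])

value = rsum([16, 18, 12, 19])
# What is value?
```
Call trace:
rsum(seq=[16, 18, 12, 19])
  rsum(seq=[18, 12, 19])
    rsum(seq=[12, 19])
      rsum(seq=[19])
        rsum(seq=[])
        -> return 0
      -> return 19
    -> return 31
  -> return 49
-> return 65

Final answer: 65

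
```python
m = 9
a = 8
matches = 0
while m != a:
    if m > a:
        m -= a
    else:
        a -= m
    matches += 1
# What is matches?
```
Trace:
  m=9
  m=9, a=8
  m=9, a=8, matches=0
  m=1, a=8, matches=1
  m=1, a=7, matches=2
  m=1, a=6, matches=3
  m=1, a=5, matches=4
  m=1, a=4, matches=5
  m=1, a=3, matches=6
  m=1, a=2, matches=7
  m=1, a=1, matches=8

Final answer: 8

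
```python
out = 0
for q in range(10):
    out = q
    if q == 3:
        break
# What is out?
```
Trace:
  out=0
  out=0, q=0
  out=1, q=1
  out=2, q=2
  out=3, q=3

Final answer: 3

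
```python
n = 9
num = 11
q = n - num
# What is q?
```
Trace:
  n=9
  n=9, num=11
  n=9, num=11, q=-2

Final answer: -2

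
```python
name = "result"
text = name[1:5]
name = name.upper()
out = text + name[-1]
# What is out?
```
Trace:
  name='result'
  name='result', text='esul'
  name='RESULT', text='esul'
  name='RESULT', text='esul', out='esulT'

Final answer: 'esulT'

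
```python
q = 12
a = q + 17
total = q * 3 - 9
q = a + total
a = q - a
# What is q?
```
Trace:
  q=12
  q=12, a=29
  q=12, a=29, total=27
  q=56, a=29, total=27
  q=56, a=27, total=27

Final answer: 56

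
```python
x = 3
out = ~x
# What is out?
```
Trace:
  x=3
  x=3, out=-4

Final answer: -4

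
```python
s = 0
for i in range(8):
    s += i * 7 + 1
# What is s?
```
Trace:
  s=0
  s=1, i=0
  s=9, i=1
  s=24, i=2
  s=46, i=3
  s=75, i=4
  s=111, i=5
  s=154, i=6
  s=204, i=7

Final answer: 204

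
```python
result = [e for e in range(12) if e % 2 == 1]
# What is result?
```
Trace:
  e=0
  e=1
  e=2
  e=3
  e=4
  e=5
  e=6
  e=7
  e=8
  e=9
  e=10
  e=11
  result=[1, 3, 5, 7, 9, 11]

Final answer: [1, 3, 5, 7, 9, 11]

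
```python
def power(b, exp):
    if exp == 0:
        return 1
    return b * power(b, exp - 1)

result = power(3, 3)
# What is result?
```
Call trace:
power(b=3, exp=3)
  power(b=3, exp=2)
    power(b=3, exp=1)
      power(b=3, exp=0)
      -> return 1
    -> return 3
  -> return 9
-> return 27

Final answer: 27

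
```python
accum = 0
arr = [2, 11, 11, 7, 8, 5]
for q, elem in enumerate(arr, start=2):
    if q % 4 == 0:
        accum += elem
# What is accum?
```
Trace:
  accum=0
  accum=0, q=2, elem=2
  accum=0, q=3, elem=11
  accum=11, q=4, elem=11
  accum=11, q=5, elem=7
  accum=11, q=6, elem=8
  accum=11, q=7, elem=5

Final answer: 11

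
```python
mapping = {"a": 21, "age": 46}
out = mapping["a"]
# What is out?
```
Trace:
  mapping={'a': 21, 'age': 46}
  mapping={'a': 21, 'age': 46}, out=21

Final answer: 21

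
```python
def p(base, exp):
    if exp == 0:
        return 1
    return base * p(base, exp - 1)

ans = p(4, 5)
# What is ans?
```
Call trace:
p(base=4, exp=5)
  p(base=4, exp=4)
    p(base=4, exp=3)
      p(base=4, exp=2)
        p(base=4, exp=1)
          p(base=4, exp=0)
          -> return 1
        -> return 4
      -> return 16
    -> return 64
  -> return 256
-> return 1024

Final answer: 1024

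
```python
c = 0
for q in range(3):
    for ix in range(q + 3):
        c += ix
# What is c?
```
Trace:
  c=0
  c=0, q=0, ix=0
  c=1, q=0, ix=1
  c=3, q=0, ix=2
  c=3, q=1, ix=0
  c=4, q=1, ix=1
  c=6, q=1, ix=2
  c=9, q=1, ix=3
  c=9, q=2, ix=0
  c=10, q=2, ix=1
  c=12, q=2, ix=2
  c=15, q=2, ix=3
  c=19, q=2, ix=4

Final answer: 19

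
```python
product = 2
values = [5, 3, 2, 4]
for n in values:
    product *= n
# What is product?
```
Trace:
  product=2
  product=10, n=5
  product=30, n=3
  product=60, n=2
  product=240, n=4

Final answer: 240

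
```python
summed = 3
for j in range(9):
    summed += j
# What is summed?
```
Trace:
  summed=3
  summed=3, j=0
  summed=4, j=1
  summed=6, j=2
  summed=9, j=3
  summed=13, j=4
  summed=18, j=5
  summed=24, j=6
  summed=31, j=7
  summed=39, j=8

Final answer: 39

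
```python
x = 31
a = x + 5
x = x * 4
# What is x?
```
Trace:
  x=31
  x=31, a=36
  x=124, a=36

Final answer: 124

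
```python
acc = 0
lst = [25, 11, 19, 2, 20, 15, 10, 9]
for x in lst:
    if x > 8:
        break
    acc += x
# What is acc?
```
Trace:
  acc=0
  acc=0, x=25

Final answer: 0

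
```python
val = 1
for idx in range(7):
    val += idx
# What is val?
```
Trace:
  val=1
  val=1, idx=0
  val=2, idx=1
  val=4, idx=2
  val=7, idx=3
  val=11, idx=4
  val=16, idx=5
  val=22, idx=6

Final answer: 22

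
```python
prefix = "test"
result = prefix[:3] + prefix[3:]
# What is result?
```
Trace:
  prefix='test'
  prefix='test', result='test'

Final answer: 'test'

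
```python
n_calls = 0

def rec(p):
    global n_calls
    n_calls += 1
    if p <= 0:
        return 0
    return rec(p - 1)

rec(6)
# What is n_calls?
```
Call trace:
rec(p=6)
  rec(p=5)
    rec(p=4)
      rec(p=3)
        rec(p=2)
          rec(p=1)
            rec(p=0)
            -> return 0
          -> return 0
        -> return 0
      -> return 0
    -> return 0
  -> return 0
-> return 0

n_calls is incremented once per call. rec is entered once for each p = 6, 5, 4, 3, 2, 1, 0 (the p <= 0 call returns without recursing), i.e. 6 + 1 calls.
n_calls = 7

Final answer: 7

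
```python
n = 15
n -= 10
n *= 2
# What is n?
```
Trace:
  n=15
  n=5
  n=10

Final answer: 10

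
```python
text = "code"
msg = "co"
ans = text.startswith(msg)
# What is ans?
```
Trace:
  text='code'
  text='code', msg='co'
  text='code', msg='co', ans=True

Final answer: True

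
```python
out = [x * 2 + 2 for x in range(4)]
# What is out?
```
Trace:
  x=0
  x=1
  x=2
  x=3
  out=[2, 4, 6, 8]

Final answer: [2, 4, 6, 8]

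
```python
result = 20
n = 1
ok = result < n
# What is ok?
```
Trace:
  result=20
  result=20, n=1
  result=20, n=1, ok=False

Final answer: False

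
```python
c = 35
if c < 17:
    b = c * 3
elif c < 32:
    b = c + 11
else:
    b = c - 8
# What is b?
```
Trace:
  c=35
  c=35, b=27

Final answer: 27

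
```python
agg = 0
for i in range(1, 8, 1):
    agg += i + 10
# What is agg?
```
Trace:
  agg=0
  agg=11, i=1
  agg=23, i=2
  agg=36, i=3
  agg=50, i=4
  agg=65, i=5
  agg=81, i=6
  agg=98, i=7

Final answer: 98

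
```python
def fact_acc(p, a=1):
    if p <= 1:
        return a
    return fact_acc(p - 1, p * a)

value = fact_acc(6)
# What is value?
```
Call trace:
fact_acc(p=6, a=1)
  fact_acc(p=5, a=6)
    fact_acc(p=4, a=30)
      fact_acc(p=3, a=120)
        fact_acc(p=2, a=360)
          fact_acc(p=1, a=720)
          -> return 720
        -> return 720
      -> return 720
    -> return 720
  -> return 720
-> return 720

Final answer: 720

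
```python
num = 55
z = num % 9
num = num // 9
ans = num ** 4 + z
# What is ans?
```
Trace:
  num=55
  num=55, z=1
  num=6, z=1
  num=6, z=1, ans=1297

Final answer: 1297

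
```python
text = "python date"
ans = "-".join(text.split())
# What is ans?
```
Trace:
  text='python date'
  text='python date', ans='python-date'

Final answer: 'python-date'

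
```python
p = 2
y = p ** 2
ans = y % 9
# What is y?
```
Trace:
  p=2
  p=2, y=4
  p=2, y=4, ans=4

Final answer: 4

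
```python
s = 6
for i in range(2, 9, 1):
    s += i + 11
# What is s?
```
Trace:
  s=6
  s=19, i=2
  s=33, i=3
  s=48, i=4
  s=64, i=5
  s=81, i=6
  s=99, i=7
  s=118, i=8

Final answer: 118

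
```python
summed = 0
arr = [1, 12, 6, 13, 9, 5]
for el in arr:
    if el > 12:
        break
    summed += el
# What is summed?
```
Trace:
  summed=0
  summed=1, el=1
  summed=13, el=12
  summed=19, el=6
  summed=19, el=13

Final answer: 19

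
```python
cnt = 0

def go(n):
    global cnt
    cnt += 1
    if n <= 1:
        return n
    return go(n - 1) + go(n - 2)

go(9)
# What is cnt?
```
Call trace (a repeated sub-call is expanded the first time; later identical calls just restate its return value):
go(n=9)
  go(n=8)
    go(n=7)
      go(n=6)
        go(n=5)
          go(n=4)
            go(n=3)
              go(n=2)
                go(n=1)
                -> return 1
                go(n=0)
                -> return 0
              -> return 1
              go(n=1)
              -> return 1
            -> return 2
            go(n=2) -> return 1  (same call as traced above)
          -> return 3
          go(n=3) -> return 2  (same call as traced above)
        -> return 5
        go(n=4) -> return 3  (same call as traced above)
      -> return 8
      go(n=5) -> return 5  (same call as traced above)
    -> return 13
    go(n=6) -> return 8  (same call as traced above)
  -> return 21
  go(n=7) -> return 13  (same call as traced above)
-> return 34

cnt is incremented once per call, so count the calls in each subtree. Let C(n) = number of calls made by go(n).
C(0) = C(1) = 1 (base case, no recursion); C(n) = 1 + C(n - 1) + C(n - 2) otherwise.
C(2) = 1 + C(1) + C(0) = 1 + 1 + 1 = 3
C(3) = 1 + C(2) + C(1) = 1 + 3 + 1 = 5
C(4) = 1 + C(3) + C(2) = 1 + 5 + 3 = 9
C(5) = 1 + C(4) + C(3) = 1 + 9 + 5 = 15
C(6) = 1 + C(5) + C(4) = 1 + 15 + 9 = 25
C(7) = 1 + C(6) + C(5) = 1 + 25 + 15 = 41
C(8) = 1 + C(7) + C(6) = 1 + 41 + 25 = 67
C(9) = 1 + C(8) + C(7) = 1 + 67 + 41 = 109
cnt = C(9) = 109

Final answer: 109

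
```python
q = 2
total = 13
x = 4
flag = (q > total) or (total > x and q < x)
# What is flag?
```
Trace:
  q=2
  q=2, total=13
  q=2, total=13, x=4
  q=2, total=13, x=4, flag=True

Final answer: True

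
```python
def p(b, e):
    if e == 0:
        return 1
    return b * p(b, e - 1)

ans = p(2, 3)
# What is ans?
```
Call trace:
p(b=2, e=3)
  p(b=2, e=2)
    p(b=2, e=1)
      p(b=2, e=0)
      -> return 1
    -> return 2
  -> return 4
-> return 8

Final answer: 8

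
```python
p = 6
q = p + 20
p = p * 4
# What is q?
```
Trace:
  p=6
  p=6, q=26
  p=24, q=26

Final answer: 26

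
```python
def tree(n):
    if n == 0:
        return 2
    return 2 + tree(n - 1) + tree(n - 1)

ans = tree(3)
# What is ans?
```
Call trace (a repeated sub-call is expanded the first time; later identical calls just restate its return value):
tree(n=3)
  tree(n=2)
    tree(n=1)
      tree(n=0)
      -> return 2
      tree(n=0)
      -> return 2
    -> return 6
    tree(n=1) -> return 6  (same call as traced above)
  -> return 14
  tree(n=2) -> return 14  (same call as traced above)
-> return 30

Final answer: 30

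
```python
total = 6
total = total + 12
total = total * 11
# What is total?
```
Trace:
  total=6
  total=18
  total=198

Final answer: 198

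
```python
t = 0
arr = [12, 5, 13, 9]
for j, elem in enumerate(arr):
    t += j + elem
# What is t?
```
Trace:
  t=0
  t=12, j=0, elem=12
  t=18, j=1, elem=5
  t=33, j=2, elem=13
  t=45, j=3, elem=9

Final answer: 45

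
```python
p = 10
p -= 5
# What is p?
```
Trace:
  p=10
  p=5

Final answer: 5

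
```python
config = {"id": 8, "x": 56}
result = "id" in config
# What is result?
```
Trace:
  config={'id': 8, 'x': 56}
  config={'id': 8, 'x': 56}, result=True

Final answer: True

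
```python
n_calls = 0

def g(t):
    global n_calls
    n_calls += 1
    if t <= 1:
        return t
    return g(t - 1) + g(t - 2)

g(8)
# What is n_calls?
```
Call trace (a repeated sub-call is expanded the first time; later identical calls just restate its return value):
g(t=8)
  g(t=7)
    g(t=6)
      g(t=5)
        g(t=4)
          g(t=3)
            g(t=2)
              g(t=1)
              -> return 1
              g(t=0)
              -> return 0
            -> return 1
            g(t=1)
            -> return 1
          -> return 2
          g(t=2) -> return 1  (same call as traced above)
        -> return 3
        g(t=3) -> return 2  (same call as traced above)
      -> return 5
      g(t=4) -> return 3  (same call as traced above)
    -> return 8
    g(t=5) -> return 5  (same call as traced above)
  -> return 13
  g(t=6) -> return 8  (same call as traced above)
-> return 21

n_calls is incremented once per call, so count the calls in each subtree. Let C(t) = number of calls made by g(t).
C(0) = C(1) = 1 (base case, no recursion); C(t) = 1 + C(t - 1) + C(t - 2) otherwise.
C(2) = 1 + C(1) + C(0) = 1 + 1 + 1 = 3
C(3) = 1 + C(2) + C(1) = 1 + 3 + 1 = 5
C(4) = 1 + C(3) + C(2) = 1 + 5 + 3 = 9
C(5) = 1 + C(4) + C(3) = 1 + 9 + 5 = 15
C(6) = 1 + C(5) + C(4) = 1 + 15 + 9 = 25
C(7) = 1 + C(6) + C(5) = 1 + 25 + 15 = 41
C(8) = 1 + C(7) + C(6) = 1 + 41 + 25 = 67
n_calls = C(8) = 67

Final answer: 67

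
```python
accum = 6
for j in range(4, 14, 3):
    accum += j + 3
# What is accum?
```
Trace:
  accum=6
  accum=13, j=4
  accum=23, j=7
  accum=36, j=10
  accum=52, j=13

Final answer: 52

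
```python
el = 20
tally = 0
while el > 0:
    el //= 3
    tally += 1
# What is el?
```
Trace:
  el=20
  el=20, tally=0
  el=6, tally=1
  el=2, tally=2
  el=0, tally=3

Final answer: 0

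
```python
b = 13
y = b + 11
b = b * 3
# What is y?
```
Trace:
  b=13
  b=13, y=24
  b=39, y=24

Final answer: 24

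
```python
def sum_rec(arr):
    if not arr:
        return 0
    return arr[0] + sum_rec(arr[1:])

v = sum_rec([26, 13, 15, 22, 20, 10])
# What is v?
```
Call trace:
sum_rec(arr=[26, 13, 15, 22, 20, 10])
  sum_rec(arr=[13, 15, 22, 20, 10])
    sum_rec(arr=[15, 22, 20, 10])
      sum_rec(arr=[22, 20, 10])
        sum_rec(arr=[20, 10])
          sum_rec(arr=[10])
            sum_rec(arr=[])
            -> return 0
          -> return 10
        -> return 30
      -> return 52
    -> return 67
  -> return 80
-> return 106

Final answer: 106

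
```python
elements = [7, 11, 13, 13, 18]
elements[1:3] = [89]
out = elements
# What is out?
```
Trace:
  elements=[7, 11, 13, 13, 18]
  elements=[7, 89, 13, 18]
  elements=[7, 89, 13, 18], out=[7, 89, 13, 18]

Final answer: [7, 89, 13, 18]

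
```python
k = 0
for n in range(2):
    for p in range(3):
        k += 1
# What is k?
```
Trace:
  k=0
  k=1, n=0, p=0
  k=2, n=0, p=1
  k=3, n=0, p=2
  k=4, n=1, p=0
  k=5, n=1, p=1
  k=6, n=1, p=2

Final answer: 6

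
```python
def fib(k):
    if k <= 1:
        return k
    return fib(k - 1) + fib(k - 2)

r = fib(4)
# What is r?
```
Call trace (a repeated sub-call is expanded the first time; later identical calls just restate its return value):
fib(k=4)
  fib(k=3)
    fib(k=2)
      fib(k=1)
      -> return 1
      fib(k=0)
      -> return 0
    -> return 1
    fib(k=1)
    -> return 1
  -> return 2
  fib(k=2) -> return 1  (same call as traced above)
-> return 3

Final answer: 3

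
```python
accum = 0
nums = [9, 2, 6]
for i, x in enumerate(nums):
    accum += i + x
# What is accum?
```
Trace:
  accum=0
  accum=9, i=0, x=9
  accum=12, i=1, x=2
  accum=20, i=2, x=6

Final answer: 20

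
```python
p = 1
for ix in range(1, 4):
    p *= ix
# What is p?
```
Trace:
  p=1
  p=1, ix=1
  p=2, ix=2
  p=6, ix=3

Final answer: 6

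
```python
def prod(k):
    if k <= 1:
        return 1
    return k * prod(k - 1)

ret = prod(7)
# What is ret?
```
Call trace:
prod(k=7)
  prod(k=6)
    prod(k=5)
      prod(k=4)
        prod(k=3)
          prod(k=2)
            prod(k=1)
            -> return 1
          -> return 2
        -> return 6
      -> return 24
    -> return 120
  -> return 720
-> return 5040

Final answer: 5040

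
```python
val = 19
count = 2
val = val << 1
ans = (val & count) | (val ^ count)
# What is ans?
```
Trace:
  val=19
  val=19, count=2
  val=38, count=2
  val=38, count=2, ans=38

Final answer: 38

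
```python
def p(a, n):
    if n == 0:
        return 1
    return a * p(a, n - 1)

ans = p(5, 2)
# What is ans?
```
Call trace:
p(a=5, n=2)
  p(a=5, n=1)
    p(a=5, n=0)
    -> return 1
  -> return 5
-> return 25

Final answer: 25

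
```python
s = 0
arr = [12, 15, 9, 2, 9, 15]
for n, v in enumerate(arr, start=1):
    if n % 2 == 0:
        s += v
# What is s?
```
Trace:
  s=0
  s=0, n=1, v=12
  s=15, n=2, v=15
  s=15, n=3, v=9
  s=17, n=4, v=2
  s=17, n=5, v=9
  s=32, n=6, v=15

Final answer: 32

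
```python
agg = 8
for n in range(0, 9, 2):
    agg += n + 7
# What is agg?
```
Trace:
  agg=8
  agg=15, n=0
  agg=24, n=2
  agg=35, n=4
  agg=48, n=6
  agg=63, n=8

Final answer: 63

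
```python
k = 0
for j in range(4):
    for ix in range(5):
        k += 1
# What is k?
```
Trace:
  k=0
  k=1, j=0, ix=0
  k=2, j=0, ix=1
  k=3, j=0, ix=2
  k=4, j=0, ix=3
  k=5, j=0, ix=4
  k=6, j=1, ix=0
  k=7, j=1, ix=1
  k=8, j=1, ix=2
  k=9, j=1, ix=3
  k=10, j=1, ix=4
  k=11, j=2, ix=0
  k=12, j=2, ix=1
  k=13, j=2, ix=2
  k=14, j=2, ix=3
  k=15, j=2, ix=4
  k=16, j=3, ix=0
  k=17, j=3, ix=1
  k=18, j=3, ix=2
  k=19, j=3, ix=3
  k=20, j=3, ix=4

Final answer: 20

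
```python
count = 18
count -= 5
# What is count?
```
Trace:
  count=18
  count=13

Final answer: 13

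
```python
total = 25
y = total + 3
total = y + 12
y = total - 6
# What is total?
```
Trace:
  total=25
  total=25, y=28
  total=40, y=28
  total=40, y=34

Final answer: 40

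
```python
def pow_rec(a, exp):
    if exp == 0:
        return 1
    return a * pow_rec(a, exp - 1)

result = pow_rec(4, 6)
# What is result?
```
Call trace:
pow_rec(a=4, exp=6)
  pow_rec(a=4, exp=5)
    pow_rec(a=4, exp=4)
      pow_rec(a=4, exp=3)
        pow_rec(a=4, exp=2)
          pow_rec(a=4, exp=1)
            pow_rec(a=4, exp=0)
            -> return 1
          -> return 4
        -> return 16
      -> return 64
    -> return 256
  -> return 1024
-> return 4096

Final answer: 4096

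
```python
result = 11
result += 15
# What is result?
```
Trace:
  result=11
  result=26

Final answer: 26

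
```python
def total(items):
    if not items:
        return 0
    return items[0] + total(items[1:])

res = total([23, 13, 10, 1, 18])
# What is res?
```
Call trace:
total(items=[23, 13, 10, 1, 18])
  total(items=[13, 10, 1, 18])
    total(items=[10, 1, 18])
      total(items=[1, 18])
        total(items=[18])
          total(items=[])
          -> return 0
        -> return 18
      -> return 19
    -> return 29
  -> return 42
-> return 65

Final answer: 65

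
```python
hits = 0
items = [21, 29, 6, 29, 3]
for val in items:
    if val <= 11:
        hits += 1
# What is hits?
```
Trace:
  hits=0
  hits=0, val=21
  hits=0, val=29
  hits=1, val=6
  hits=1, val=29
  hits=2, val=3

Final answer: 2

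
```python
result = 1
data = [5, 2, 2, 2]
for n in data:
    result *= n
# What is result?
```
Trace:
  result=1
  result=5, n=5
  result=10, n=2
  result=20, n=2
  result=40, n=2

Final answer: 40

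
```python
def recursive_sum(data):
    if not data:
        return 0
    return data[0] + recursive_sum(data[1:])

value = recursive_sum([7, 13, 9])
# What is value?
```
Call trace:
recursive_sum(data=[7, 13, 9])
  recursive_sum(data=[13, 9])
    recursive_sum(data=[9])
      recursive_sum(data=[])
      -> return 0
    -> return 9
  -> return 22
-> return 29

Final answer: 29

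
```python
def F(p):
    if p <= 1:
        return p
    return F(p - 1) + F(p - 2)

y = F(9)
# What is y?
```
Call trace (a repeated sub-call is expanded the first time; later identical calls just restate its return value):
F(p=9)
  F(p=8)
    F(p=7)
      F(p=6)
        F(p=5)
          F(p=4)
            F(p=3)
              F(p=2)
                F(p=1)
                -> return 1
                F(p=0)
                -> return 0
              -> return 1
              F(p=1)
              -> return 1
            -> return 2
            F(p=2) -> return 1  (same call as traced above)
          -> return 3
          F(p=3) -> return 2  (same call as traced above)
        -> return 5
        F(p=4) -> return 3  (same call as traced above)
      -> return 8
      F(p=5) -> return 5  (same call as traced above)
    -> return 13
    F(p=6) -> return 8  (same call as traced above)
  -> return 21
  F(p=7) -> return 13  (same call as traced above)
-> return 34

Final answer: 34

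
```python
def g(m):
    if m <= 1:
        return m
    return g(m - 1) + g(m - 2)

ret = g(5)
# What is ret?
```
Call trace (a repeated sub-call is expanded the first time; later identical calls just restate its return value):
g(m=5)
  g(m=4)
    g(m=3)
      g(m=2)
        g(m=1)
        -> return 1
        g(m=0)
        -> return 0
      -> return 1
      g(m=1)
      -> return 1
    -> return 2
    g(m=2) -> return 1  (same call as traced above)
  -> return 3
  g(m=3) -> return 2  (same call as traced above)
-> return 5

Final answer: 5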